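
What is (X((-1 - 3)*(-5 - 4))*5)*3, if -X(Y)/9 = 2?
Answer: -270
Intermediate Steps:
X(Y) = -18 (X(Y) = -9*2 = -18)
(X((-1 - 3)*(-5 - 4))*5)*3 = -18*5*3 = -90*3 = -270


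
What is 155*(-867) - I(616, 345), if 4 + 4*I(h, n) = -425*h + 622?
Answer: -138179/2 ≈ -69090.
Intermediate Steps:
I(h, n) = 309/2 - 425*h/4 (I(h, n) = -1 + (-425*h + 622)/4 = -1 + (622 - 425*h)/4 = -1 + (311/2 - 425*h/4) = 309/2 - 425*h/4)
155*(-867) - I(616, 345) = 155*(-867) - (309/2 - 425/4*616) = -134385 - (309/2 - 65450) = -134385 - 1*(-130591/2) = -134385 + 130591/2 = -138179/2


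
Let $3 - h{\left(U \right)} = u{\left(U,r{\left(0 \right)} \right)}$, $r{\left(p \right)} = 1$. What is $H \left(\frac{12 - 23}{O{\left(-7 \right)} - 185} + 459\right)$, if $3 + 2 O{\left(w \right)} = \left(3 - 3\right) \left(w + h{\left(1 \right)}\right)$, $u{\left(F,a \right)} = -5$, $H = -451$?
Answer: $- \frac{77224279}{373} \approx -2.0704 \cdot 10^{5}$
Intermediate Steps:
$h{\left(U \right)} = 8$ ($h{\left(U \right)} = 3 - -5 = 3 + 5 = 8$)
$O{\left(w \right)} = - \frac{3}{2}$ ($O{\left(w \right)} = - \frac{3}{2} + \frac{\left(3 - 3\right) \left(w + 8\right)}{2} = - \frac{3}{2} + \frac{0 \left(8 + w\right)}{2} = - \frac{3}{2} + \frac{1}{2} \cdot 0 = - \frac{3}{2} + 0 = - \frac{3}{2}$)
$H \left(\frac{12 - 23}{O{\left(-7 \right)} - 185} + 459\right) = - 451 \left(\frac{12 - 23}{- \frac{3}{2} - 185} + 459\right) = - 451 \left(- \frac{11}{- \frac{373}{2}} + 459\right) = - 451 \left(\left(-11\right) \left(- \frac{2}{373}\right) + 459\right) = - 451 \left(\frac{22}{373} + 459\right) = \left(-451\right) \frac{171229}{373} = - \frac{77224279}{373}$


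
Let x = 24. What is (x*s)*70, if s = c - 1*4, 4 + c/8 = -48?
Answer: -705600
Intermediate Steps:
c = -416 (c = -32 + 8*(-48) = -32 - 384 = -416)
s = -420 (s = -416 - 1*4 = -416 - 4 = -420)
(x*s)*70 = (24*(-420))*70 = -10080*70 = -705600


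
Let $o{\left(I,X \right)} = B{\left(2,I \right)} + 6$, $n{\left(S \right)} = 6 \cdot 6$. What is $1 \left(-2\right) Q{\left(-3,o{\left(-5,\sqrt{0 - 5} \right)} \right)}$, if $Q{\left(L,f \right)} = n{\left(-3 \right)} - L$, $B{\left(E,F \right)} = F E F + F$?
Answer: $-78$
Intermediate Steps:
$B{\left(E,F \right)} = F + E F^{2}$ ($B{\left(E,F \right)} = E F F + F = E F^{2} + F = F + E F^{2}$)
$n{\left(S \right)} = 36$
$o{\left(I,X \right)} = 6 + I \left(1 + 2 I\right)$ ($o{\left(I,X \right)} = I \left(1 + 2 I\right) + 6 = 6 + I \left(1 + 2 I\right)$)
$Q{\left(L,f \right)} = 36 - L$
$1 \left(-2\right) Q{\left(-3,o{\left(-5,\sqrt{0 - 5} \right)} \right)} = 1 \left(-2\right) \left(36 - -3\right) = - 2 \left(36 + 3\right) = \left(-2\right) 39 = -78$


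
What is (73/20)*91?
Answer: 6643/20 ≈ 332.15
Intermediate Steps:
(73/20)*91 = 6643/20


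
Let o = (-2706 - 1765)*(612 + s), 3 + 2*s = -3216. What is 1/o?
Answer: 2/8919645 ≈ 2.2422e-7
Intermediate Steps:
s = -3219/2 (s = -3/2 + (1/2)*(-3216) = -3/2 - 1608 = -3219/2 ≈ -1609.5)
o = 8919645/2 (o = (-2706 - 1765)*(612 - 3219/2) = -4471*(-1995/2) = 8919645/2 ≈ 4.4598e+6)
1/o = 1/(8919645/2) = 2/8919645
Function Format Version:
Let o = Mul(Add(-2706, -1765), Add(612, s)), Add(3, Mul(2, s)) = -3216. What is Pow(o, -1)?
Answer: Rational(2, 8919645) ≈ 2.2422e-7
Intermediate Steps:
s = Rational(-3219, 2) (s = Add(Rational(-3, 2), Mul(Rational(1, 2), -3216)) = Add(Rational(-3, 2), -1608) = Rational(-3219, 2) ≈ -1609.5)
o = Rational(8919645, 2) (o = Mul(Add(-2706, -1765), Add(612, Rational(-3219, 2))) = Mul(-4471, Rational(-1995, 2)) = Rational(8919645, 2) ≈ 4.4598e+6)
Pow(o, -1) = Pow(Rational(8919645, 2), -1) = Rational(2, 8919645)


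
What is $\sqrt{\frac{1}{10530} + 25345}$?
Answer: $\frac{\sqrt{34694770630}}{1170} \approx 159.2$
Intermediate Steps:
$\sqrt{\frac{1}{10530} + 25345} = \sqrt{\frac{266882851}{10530}} = \frac{\sqrt{34694770630}}{1170}$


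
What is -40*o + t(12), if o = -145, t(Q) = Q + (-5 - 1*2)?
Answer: 5805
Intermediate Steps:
t(Q) = -7 + Q (t(Q) = Q + (-5 - 2) = Q - 7 = -7 + Q)
-40*o + t(12) = -40*(-145) + (-7 + 12) = 5800 + 5 = 5805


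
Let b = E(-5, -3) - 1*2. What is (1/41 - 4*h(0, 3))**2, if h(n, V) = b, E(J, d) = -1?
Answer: 243049/1681 ≈ 144.59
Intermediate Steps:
b = -3 (b = -1 - 1*2 = -1 - 2 = -3)
h(n, V) = -3
(1/41 - 4*h(0, 3))**2 = (1/41 - 4*(-3))**2 = (1/41 + 12)**2 = (493/41)**2 = 243049/1681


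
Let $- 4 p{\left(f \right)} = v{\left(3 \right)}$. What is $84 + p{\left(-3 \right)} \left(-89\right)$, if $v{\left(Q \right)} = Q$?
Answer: $\frac{603}{4} \approx 150.75$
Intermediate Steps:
$p{\left(f \right)} = - \frac{3}{4}$ ($p{\left(f \right)} = \left(- \frac{1}{4}\right) 3 = - \frac{3}{4}$)
$84 + p{\left(-3 \right)} \left(-89\right) = 84 - - \frac{267}{4} = 84 + \frac{267}{4} = \frac{603}{4}$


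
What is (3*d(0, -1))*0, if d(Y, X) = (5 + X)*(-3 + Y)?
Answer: 0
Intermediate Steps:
d(Y, X) = (-3 + Y)*(5 + X)
(3*d(0, -1))*0 = (3*(-15 - 3*(-1) + 5*0 - 1*0))*0 = (3*(-15 + 3 + 0 + 0))*0 = (3*(-12))*0 = -36*0 = 0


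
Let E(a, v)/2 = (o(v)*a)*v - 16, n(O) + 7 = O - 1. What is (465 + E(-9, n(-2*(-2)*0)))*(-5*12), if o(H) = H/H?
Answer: -34620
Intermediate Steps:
o(H) = 1
n(O) = -8 + O (n(O) = -7 + (O - 1) = -7 + (-1 + O) = -8 + O)
E(a, v) = -32 + 2*a*v (E(a, v) = 2*((1*a)*v - 16) = 2*(a*v - 16) = 2*(-16 + a*v) = -32 + 2*a*v)
(465 + E(-9, n(-2*(-2)*0)))*(-5*12) = (465 + (-32 + 2*(-9)*(-8 - 2*(-2)*0)))*(-5*12) = (465 + (-32 + 2*(-9)*(-8 + 4*0)))*(-60) = (465 + (-32 + 2*(-9)*(-8 + 0)))*(-60) = (465 + (-32 + 2*(-9)*(-8)))*(-60) = (465 + (-32 + 144))*(-60) = (465 + 112)*(-60) = 577*(-60) = -34620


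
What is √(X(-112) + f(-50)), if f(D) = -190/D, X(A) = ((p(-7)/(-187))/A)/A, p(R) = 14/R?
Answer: √41671867270/104720 ≈ 1.9494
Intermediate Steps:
X(A) = 2/(187*A²) (X(A) = (((14/(-7))/(-187))/A)/A = (((14*(-⅐))*(-1/187))/A)/A = ((-2*(-1/187))/A)/A = (2/(187*A))/A = 2/(187*A²))
√(X(-112) + f(-50)) = √((2/187)/(-112)² - 190/(-50)) = √((2/187)*(1/12544) - 190*(-1/50)) = √(1/1172864 + 19/5) = √(22284421/5864320) = √41671867270/104720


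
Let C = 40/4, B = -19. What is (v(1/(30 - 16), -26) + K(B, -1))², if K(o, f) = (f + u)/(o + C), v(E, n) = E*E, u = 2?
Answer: 34969/3111696 ≈ 0.011238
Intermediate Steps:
C = 10 (C = 40*(¼) = 10)
v(E, n) = E²
K(o, f) = (2 + f)/(10 + o) (K(o, f) = (f + 2)/(o + 10) = (2 + f)/(10 + o))
(v(1/(30 - 16), -26) + K(B, -1))² = ((1/(30 - 16))² + (2 - 1)/(10 - 19))² = ((1/14)² + 1/(-9))² = ((1/14)² - ⅑*1)² = (1/196 - ⅑)² = (-187/1764)² = 34969/3111696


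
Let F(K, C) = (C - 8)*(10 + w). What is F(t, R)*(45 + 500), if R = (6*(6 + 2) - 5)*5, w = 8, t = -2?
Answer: 2030670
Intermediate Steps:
R = 215 (R = (6*8 - 5)*5 = (48 - 5)*5 = 43*5 = 215)
F(K, C) = -144 + 18*C (F(K, C) = (C - 8)*(10 + 8) = (-8 + C)*18 = -144 + 18*C)
F(t, R)*(45 + 500) = (-144 + 18*215)*(45 + 500) = (-144 + 3870)*545 = 3726*545 = 2030670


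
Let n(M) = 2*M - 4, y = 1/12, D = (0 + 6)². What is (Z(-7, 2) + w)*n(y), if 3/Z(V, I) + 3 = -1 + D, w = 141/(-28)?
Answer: 8487/448 ≈ 18.944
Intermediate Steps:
D = 36 (D = 6² = 36)
y = 1/12 ≈ 0.083333
n(M) = -4 + 2*M
w = -141/28 (w = 141*(-1/28) = -141/28 ≈ -5.0357)
Z(V, I) = 3/32 (Z(V, I) = 3/(-3 + (-1 + 36)) = 3/(-3 + 35) = 3/32)
(Z(-7, 2) + w)*n(y) = (3/32 - 141/28)*(-4 + 2*(1/12)) = -1107*(-4 + ⅙)/224 = -1107/224*(-23/6) = 8487/448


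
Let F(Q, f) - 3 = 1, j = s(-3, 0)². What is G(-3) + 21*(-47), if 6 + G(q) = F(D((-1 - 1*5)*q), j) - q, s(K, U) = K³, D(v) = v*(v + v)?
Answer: -986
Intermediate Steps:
D(v) = 2*v² (D(v) = v*(2*v) = 2*v²)
j = 729 (j = ((-3)³)² = (-27)² = 729)
F(Q, f) = 4 (F(Q, f) = 3 + 1 = 4)
G(q) = -2 - q (G(q) = -6 + (4 - q) = -2 - q)
G(-3) + 21*(-47) = (-2 - 1*(-3)) + 21*(-47) = (-2 + 3) - 987 = 1 - 987 = -986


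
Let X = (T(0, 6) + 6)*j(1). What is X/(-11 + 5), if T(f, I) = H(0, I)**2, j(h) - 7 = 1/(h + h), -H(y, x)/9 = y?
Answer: -15/2 ≈ -7.5000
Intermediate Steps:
H(y, x) = -9*y
j(h) = 7 + 1/(2*h) (j(h) = 7 + 1/(h + h) = 7 + 1/(2*h))
T(f, I) = 0 (T(f, I) = (-9*0)**2 = 0**2 = 0)
X = 45 (X = (0 + 6)*(7 + (1/2)/1) = 6*(7 + (1/2)*1) = 6*(7 + 1/2) = 6*(15/2) = 45)
X/(-11 + 5) = 45/(-11 + 5) = 45/(-6) = 45*(-1/6) = -15/2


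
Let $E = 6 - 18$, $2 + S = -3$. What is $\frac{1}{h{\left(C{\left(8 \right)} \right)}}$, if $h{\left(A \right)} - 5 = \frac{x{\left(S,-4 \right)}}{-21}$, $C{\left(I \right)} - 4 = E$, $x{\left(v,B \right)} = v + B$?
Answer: $\frac{7}{38} \approx 0.18421$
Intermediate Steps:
$S = -5$ ($S = -2 - 3 = -5$)
$x{\left(v,B \right)} = B + v$
$E = -12$ ($E = 6 - 18 = -12$)
$C{\left(I \right)} = -8$ ($C{\left(I \right)} = 4 - 12 = -8$)
$h{\left(A \right)} = \frac{38}{7}$ ($h{\left(A \right)} = 5 + \frac{-4 - 5}{-21} = 5 - - \frac{3}{7} = 5 + \frac{3}{7} = \frac{38}{7}$)
$\frac{1}{h{\left(C{\left(8 \right)} \right)}} = \frac{1}{\frac{38}{7}} = \frac{7}{38}$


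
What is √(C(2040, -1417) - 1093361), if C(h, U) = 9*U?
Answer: I*√1106114 ≈ 1051.7*I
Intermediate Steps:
√(C(2040, -1417) - 1093361) = √(9*(-1417) - 1093361) = √(-12753 - 1093361) = √(-1106114) = I*√1106114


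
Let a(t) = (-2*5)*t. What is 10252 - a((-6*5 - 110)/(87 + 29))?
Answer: 296958/29 ≈ 10240.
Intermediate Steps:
a(t) = -10*t
10252 - a((-6*5 - 110)/(87 + 29)) = 10252 - (-10)*(-6*5 - 110)/(87 + 29) = 10252 - (-10)*(-30 - 110)/116 = 10252 - (-10)*(-140*1/116) = 10252 - (-10)*(-35)/29 = 10252 - 1*350/29 = 10252 - 350/29 = 296958/29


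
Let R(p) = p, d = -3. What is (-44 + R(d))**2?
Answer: 2209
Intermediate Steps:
(-44 + R(d))**2 = (-44 - 3)**2 = (-47)**2 = 2209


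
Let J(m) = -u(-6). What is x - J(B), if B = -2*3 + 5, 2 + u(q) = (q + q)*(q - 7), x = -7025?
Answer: -6871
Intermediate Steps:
u(q) = -2 + 2*q*(-7 + q) (u(q) = -2 + (q + q)*(q - 7) = -2 + (2*q)*(-7 + q) = -2 + 2*q*(-7 + q))
B = -1 (B = -6 + 5 = -1)
J(m) = -154 (J(m) = -(-2 - 14*(-6) + 2*(-6)**2) = -(-2 + 84 + 2*36) = -(-2 + 84 + 72) = -1*154 = -154)
x - J(B) = -7025 - 1*(-154) = -7025 + 154 = -6871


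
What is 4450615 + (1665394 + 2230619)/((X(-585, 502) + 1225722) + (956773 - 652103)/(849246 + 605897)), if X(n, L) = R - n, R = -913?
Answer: 2645334409050047413/594374602004 ≈ 4.4506e+6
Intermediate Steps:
X(n, L) = -913 - n
4450615 + (1665394 + 2230619)/((X(-585, 502) + 1225722) + (956773 - 652103)/(849246 + 605897)) = 4450615 + (1665394 + 2230619)/(((-913 - 1*(-585)) + 1225722) + (956773 - 652103)/(849246 + 605897)) = 4450615 + 3896013/(((-913 + 585) + 1225722) + 304670/1455143) = 4450615 + 3896013/((-328 + 1225722) + 304670*(1/1455143)) = 4450615 + 3896013/(1225394 + 304670/1455143) = 4450615 + 3896013/(1783123806012/1455143) = 4450615 + 3896013*(1455143/1783123806012) = 4450615 + 1889752014953/594374602004 = 2645334409050047413/594374602004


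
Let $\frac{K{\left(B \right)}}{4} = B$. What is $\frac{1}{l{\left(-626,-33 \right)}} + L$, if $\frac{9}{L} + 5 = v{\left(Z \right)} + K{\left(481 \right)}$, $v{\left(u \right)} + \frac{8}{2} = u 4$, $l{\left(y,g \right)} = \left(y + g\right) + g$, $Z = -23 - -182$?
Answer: $\frac{3677}{1765292} \approx 0.0020829$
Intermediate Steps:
$Z = 159$ ($Z = -23 + 182 = 159$)
$l{\left(y,g \right)} = y + 2 g$ ($l{\left(y,g \right)} = \left(g + y\right) + g = y + 2 g$)
$K{\left(B \right)} = 4 B$
$v{\left(u \right)} = -4 + 4 u$ ($v{\left(u \right)} = -4 + u 4 = -4 + 4 u$)
$L = \frac{9}{2551}$ ($L = \frac{9}{-5 + \left(\left(-4 + 4 \cdot 159\right) + 4 \cdot 481\right)} = \frac{9}{-5 + \left(\left(-4 + 636\right) + 1924\right)} = \frac{9}{-5 + \left(632 + 1924\right)} = \frac{9}{-5 + 2556} = \frac{9}{2551} \approx 0.003528$)
$\frac{1}{l{\left(-626,-33 \right)}} + L = \frac{1}{-626 + 2 \left(-33\right)} + \frac{9}{2551} = \frac{1}{-626 - 66} + \frac{9}{2551} = \frac{1}{-692} + \frac{9}{2551} = - \frac{1}{692} + \frac{9}{2551} = \frac{3677}{1765292}$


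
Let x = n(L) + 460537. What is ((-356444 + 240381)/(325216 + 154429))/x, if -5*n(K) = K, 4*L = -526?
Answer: -232126/441813768057 ≈ -5.2539e-7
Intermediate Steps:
L = -263/2 (L = (¼)*(-526) = -263/2 ≈ -131.50)
n(K) = -K/5
x = 4605633/10 (x = -⅕*(-263/2) + 460537 = 263/10 + 460537 = 4605633/10 ≈ 4.6056e+5)
((-356444 + 240381)/(325216 + 154429))/x = ((-356444 + 240381)/(325216 + 154429))/(4605633/10) = -116063/479645*(10/4605633) = -116063*1/479645*(10/4605633) = -116063/479645*10/4605633 = -232126/441813768057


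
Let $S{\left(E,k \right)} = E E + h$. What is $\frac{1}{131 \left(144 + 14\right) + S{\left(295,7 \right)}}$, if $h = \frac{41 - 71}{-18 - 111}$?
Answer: $\frac{43}{4632099} \approx 9.283 \cdot 10^{-6}$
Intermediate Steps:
$h = \frac{10}{43}$ ($h = - \frac{30}{-129} = \left(-30\right) \left(- \frac{1}{129}\right) = \frac{10}{43} \approx 0.23256$)
$S{\left(E,k \right)} = \frac{10}{43} + E^{2}$ ($S{\left(E,k \right)} = E E + \frac{10}{43} = E^{2} + \frac{10}{43} = \frac{10}{43} + E^{2}$)
$\frac{1}{131 \left(144 + 14\right) + S{\left(295,7 \right)}} = \frac{1}{131 \left(144 + 14\right) + \left(\frac{10}{43} + 295^{2}\right)} = \frac{1}{131 \cdot 158 + \left(\frac{10}{43} + 87025\right)} = \frac{1}{20698 + \frac{3742085}{43}} = \frac{1}{\frac{4632099}{43}} = \frac{43}{4632099}$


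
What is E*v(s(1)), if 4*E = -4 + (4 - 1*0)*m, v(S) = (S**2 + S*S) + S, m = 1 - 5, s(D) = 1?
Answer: -15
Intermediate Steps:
m = -4
v(S) = S + 2*S**2 (v(S) = (S**2 + S**2) + S = 2*S**2 + S = S + 2*S**2)
E = -5 (E = (-4 + (4 - 1*0)*(-4))/4 = (-4 + (4 + 0)*(-4))/4 = (-4 + 4*(-4))/4 = (-4 - 16)/4 = (1/4)*(-20) = -5)
E*v(s(1)) = -5*(1 + 2*1) = -5*(1 + 2) = -5*3 = -15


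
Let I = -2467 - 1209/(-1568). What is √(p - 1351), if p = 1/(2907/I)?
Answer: I*√3980627983658/54264 ≈ 36.768*I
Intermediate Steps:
I = -3867047/1568 (I = -2467 - 1209*(-1/1568) = -2467 + 1209/1568 = -3867047/1568 ≈ -2466.2)
p = -3867047/4558176 (p = 1/(2907/(-3867047/1568)) = 1/(2907*(-1568/3867047)) = 1/(-4558176/3867047) = -3867047/4558176 ≈ -0.84838)
√(p - 1351) = √(-3867047/4558176 - 1351) = √(-6161962823/4558176) = I*√3980627983658/54264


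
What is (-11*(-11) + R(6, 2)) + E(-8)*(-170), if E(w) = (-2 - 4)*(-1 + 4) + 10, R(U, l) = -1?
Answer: 1480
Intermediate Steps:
E(w) = -8 (E(w) = -6*3 + 10 = -18 + 10 = -8)
(-11*(-11) + R(6, 2)) + E(-8)*(-170) = (-11*(-11) - 1) - 8*(-170) = (121 - 1) + 1360 = 120 + 1360 = 1480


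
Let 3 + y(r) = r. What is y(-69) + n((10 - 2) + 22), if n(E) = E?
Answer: -42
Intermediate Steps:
y(r) = -3 + r
y(-69) + n((10 - 2) + 22) = (-3 - 69) + ((10 - 2) + 22) = -72 + (8 + 22) = -72 + 30 = -42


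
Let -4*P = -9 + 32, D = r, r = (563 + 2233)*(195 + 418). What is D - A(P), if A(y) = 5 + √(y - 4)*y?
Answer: 1713943 + 23*I*√39/8 ≈ 1.7139e+6 + 17.954*I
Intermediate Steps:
r = 1713948 (r = 2796*613 = 1713948)
D = 1713948
P = -23/4 (P = -(-9 + 32)/4 = -¼*23 = -23/4 ≈ -5.7500)
A(y) = 5 + y*√(-4 + y) (A(y) = 5 + √(-4 + y)*y = 5 + y*√(-4 + y))
D - A(P) = 1713948 - (5 - 23*√(-4 - 23/4)/4) = 1713948 - (5 - 23*I*√39/8) = 1713948 + (-5 + 23*I*√39/8) = 1713943 + 23*I*√39/8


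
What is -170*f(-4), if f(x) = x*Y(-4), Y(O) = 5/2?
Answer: 1700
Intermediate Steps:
Y(O) = 5/2 (Y(O) = 5*(½) = 5/2)
f(x) = 5*x/2 (f(x) = x*(5/2) = 5*x/2)
-170*f(-4) = -425*(-4) = -170*(-10) = 1700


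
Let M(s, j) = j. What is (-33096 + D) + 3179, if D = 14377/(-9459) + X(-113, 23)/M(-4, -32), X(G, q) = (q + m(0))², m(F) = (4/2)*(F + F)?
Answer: -9060980771/302688 ≈ -29935.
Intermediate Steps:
m(F) = 4*F (m(F) = (4*(½))*(2*F) = 2*(2*F) = 4*F)
X(G, q) = q² (X(G, q) = (q + 4*0)² = (q + 0)² = q²)
D = -5463875/302688 (D = 14377/(-9459) + 23²/(-32) = 14377*(-1/9459) + 529*(-1/32) = -14377/9459 - 529/32 = -5463875/302688 ≈ -18.051)
(-33096 + D) + 3179 = (-33096 - 5463875/302688) + 3179 = -10023225923/302688 + 3179 = -9060980771/302688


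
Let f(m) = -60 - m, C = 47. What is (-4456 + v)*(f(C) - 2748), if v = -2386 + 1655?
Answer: 14808885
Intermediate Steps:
v = -731
(-4456 + v)*(f(C) - 2748) = (-4456 - 731)*((-60 - 1*47) - 2748) = -5187*((-60 - 47) - 2748) = -5187*(-107 - 2748) = -5187*(-2855) = 14808885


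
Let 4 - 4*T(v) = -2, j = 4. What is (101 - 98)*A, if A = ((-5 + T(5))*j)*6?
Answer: -252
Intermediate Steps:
T(v) = 3/2 (T(v) = 1 - 1/4*(-2) = 1 + 1/2 = 3/2)
A = -84 (A = ((-5 + 3/2)*4)*6 = -7/2*4*6 = -14*6 = -84)
(101 - 98)*A = (101 - 98)*(-84) = 3*(-84) = -252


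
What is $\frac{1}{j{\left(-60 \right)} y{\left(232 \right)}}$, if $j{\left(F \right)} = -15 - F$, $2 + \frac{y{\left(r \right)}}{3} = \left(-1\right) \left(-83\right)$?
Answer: $\frac{1}{10935} \approx 9.1449 \cdot 10^{-5}$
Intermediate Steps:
$y{\left(r \right)} = 243$ ($y{\left(r \right)} = -6 + 3 \left(\left(-1\right) \left(-83\right)\right) = -6 + 3 \cdot 83 = -6 + 249 = 243$)
$\frac{1}{j{\left(-60 \right)} y{\left(232 \right)}} = \frac{1}{\left(-15 - -60\right) 243} = \frac{1}{-15 + 60} \cdot \frac{1}{243} = \frac{1}{45} \cdot \frac{1}{243} = \frac{1}{10935}$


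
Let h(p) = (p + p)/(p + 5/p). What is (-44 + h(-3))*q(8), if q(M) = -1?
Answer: 299/7 ≈ 42.714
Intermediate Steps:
h(p) = 2*p/(p + 5/p) (h(p) = (2*p)/(p + 5/p) = 2*p/(p + 5/p))
(-44 + h(-3))*q(8) = (-44 + 2*(-3)**2/(5 + (-3)**2))*(-1) = (-44 + 2*9/(5 + 9))*(-1) = (-44 + 2*9/14)*(-1) = (-44 + 2*9*(1/14))*(-1) = (-44 + 9/7)*(-1) = -299/7*(-1) = 299/7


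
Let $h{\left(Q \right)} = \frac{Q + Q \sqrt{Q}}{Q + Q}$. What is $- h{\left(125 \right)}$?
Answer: $- \frac{1}{2} - \frac{5 \sqrt{5}}{2} \approx -6.0902$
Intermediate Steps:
$h{\left(Q \right)} = \frac{Q + Q^{\frac{3}{2}}}{2 Q}$
$- h{\left(125 \right)} = - (\frac{1}{2} + \frac{\sqrt{125}}{2}) = - (\frac{1}{2} + \frac{5 \sqrt{5}}{2}) = - \frac{1}{2} - \frac{5 \sqrt{5}}{2}$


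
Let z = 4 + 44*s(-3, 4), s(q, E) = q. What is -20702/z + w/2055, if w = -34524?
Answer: 46379/320 ≈ 144.93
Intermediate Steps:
z = -128 (z = 4 + 44*(-3) = 4 - 132 = -128)
-20702/z + w/2055 = -20702/(-128) - 34524/2055 = -20702*(-1/128) - 34524*1/2055 = 10351/64 - 84/5 = 46379/320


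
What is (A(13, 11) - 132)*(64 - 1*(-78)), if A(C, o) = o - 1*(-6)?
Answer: -16330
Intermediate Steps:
A(C, o) = 6 + o (A(C, o) = o + 6 = 6 + o)
(A(13, 11) - 132)*(64 - 1*(-78)) = ((6 + 11) - 132)*(64 - 1*(-78)) = (17 - 132)*(64 + 78) = -115*142 = -16330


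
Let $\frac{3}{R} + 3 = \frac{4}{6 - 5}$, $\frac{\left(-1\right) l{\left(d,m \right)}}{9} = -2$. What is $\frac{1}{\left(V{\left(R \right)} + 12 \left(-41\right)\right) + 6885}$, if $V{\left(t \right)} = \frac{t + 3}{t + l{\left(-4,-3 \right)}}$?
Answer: $\frac{7}{44753} \approx 0.00015641$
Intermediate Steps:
$l{\left(d,m \right)} = 18$ ($l{\left(d,m \right)} = \left(-9\right) \left(-2\right) = 18$)
$R = 3$ ($R = \frac{3}{-3 + \frac{4}{6 - 5}} = \frac{3}{-3 + \frac{4}{1}} = \frac{3}{-3 + 4 \cdot 1} = \frac{3}{-3 + 4} = \frac{3}{1} = 3 \cdot 1 = 3$)
$V{\left(t \right)} = \frac{3 + t}{18 + t}$ ($V{\left(t \right)} = \frac{t + 3}{t + 18} = \frac{3 + t}{18 + t}$)
$\frac{1}{\left(V{\left(R \right)} + 12 \left(-41\right)\right) + 6885} = \frac{1}{\left(\frac{3 + 3}{18 + 3} + 12 \left(-41\right)\right) + 6885} = \frac{1}{\left(\frac{1}{21} \cdot 6 - 492\right) + 6885} = \frac{1}{\left(\frac{2}{7} - 492\right) + 6885} = \frac{1}{- \frac{3442}{7} + 6885} = \frac{1}{\frac{44753}{7}} = \frac{7}{44753}$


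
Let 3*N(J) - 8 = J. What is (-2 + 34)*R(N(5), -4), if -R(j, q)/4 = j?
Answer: -1664/3 ≈ -554.67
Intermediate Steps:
N(J) = 8/3 + J/3
R(j, q) = -4*j
(-2 + 34)*R(N(5), -4) = (-2 + 34)*(-4*(8/3 + (⅓)*5)) = 32*(-4*(8/3 + 5/3)) = 32*(-4*13/3) = 32*(-52/3) = -1664/3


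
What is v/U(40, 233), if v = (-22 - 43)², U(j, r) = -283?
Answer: -4225/283 ≈ -14.929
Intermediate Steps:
v = 4225 (v = (-65)² = 4225)
v/U(40, 233) = 4225/(-283) = 4225*(-1/283) = -4225/283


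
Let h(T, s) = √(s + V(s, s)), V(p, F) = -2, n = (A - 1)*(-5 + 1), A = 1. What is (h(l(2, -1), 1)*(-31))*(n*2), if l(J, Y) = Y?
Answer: 0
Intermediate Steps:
n = 0 (n = (1 - 1)*(-5 + 1) = 0*(-4) = 0)
h(T, s) = √(-2 + s) (h(T, s) = √(s - 2) = √(-2 + s))
(h(l(2, -1), 1)*(-31))*(n*2) = (√(-2 + 1)*(-31))*(0*2) = (√(-1)*(-31))*0 = (I*(-31))*0 = -31*I*0 = 0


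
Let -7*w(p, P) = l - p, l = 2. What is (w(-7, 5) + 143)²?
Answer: 984064/49 ≈ 20083.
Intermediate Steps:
w(p, P) = -2/7 + p/7 (w(p, P) = -(2 - p)/7 = -2/7 + p/7)
(w(-7, 5) + 143)² = ((-2/7 + (⅐)*(-7)) + 143)² = ((-2/7 - 1) + 143)² = (-9/7 + 143)² = (992/7)² = 984064/49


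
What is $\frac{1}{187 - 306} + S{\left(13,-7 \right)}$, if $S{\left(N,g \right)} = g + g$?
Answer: $- \frac{1667}{119} \approx -14.008$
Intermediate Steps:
$S{\left(N,g \right)} = 2 g$
$\frac{1}{187 - 306} + S{\left(13,-7 \right)} = \frac{1}{187 - 306} + 2 \left(-7\right) = \frac{1}{-119} - 14 = - \frac{1}{119} - 14 = - \frac{1667}{119}$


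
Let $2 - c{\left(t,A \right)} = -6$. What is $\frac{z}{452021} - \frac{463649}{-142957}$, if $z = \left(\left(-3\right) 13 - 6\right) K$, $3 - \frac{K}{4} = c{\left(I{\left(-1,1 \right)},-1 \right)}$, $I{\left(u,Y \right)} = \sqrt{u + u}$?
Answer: $\frac{209707745929}{64619566097} \approx 3.2453$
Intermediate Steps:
$I{\left(u,Y \right)} = \sqrt{2} \sqrt{u}$ ($I{\left(u,Y \right)} = \sqrt{2 u} = \sqrt{2} \sqrt{u}$)
$c{\left(t,A \right)} = 8$ ($c{\left(t,A \right)} = 2 - -6 = 2 + 6 = 8$)
$K = -20$ ($K = 12 - 32 = -20$)
$z = 900$ ($z = \left(\left(-3\right) 13 - 6\right) \left(-20\right) = \left(-39 - 6\right) \left(-20\right) = \left(-45\right) \left(-20\right) = 900$)
$\frac{z}{452021} - \frac{463649}{-142957} = \frac{900}{452021} - \frac{463649}{-142957} = 900 \cdot \frac{1}{452021} - - \frac{463649}{142957} = \frac{900}{452021} + \frac{463649}{142957} = \frac{209707745929}{64619566097}$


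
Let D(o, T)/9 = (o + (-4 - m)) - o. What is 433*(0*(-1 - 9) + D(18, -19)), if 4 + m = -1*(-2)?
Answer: -7794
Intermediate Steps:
m = -2 (m = -4 - 1*(-2) = -4 + 2 = -2)
D(o, T) = -18 (D(o, T) = 9*((o + (-4 - 1*(-2))) - o) = 9*((o + (-4 + 2)) - o) = 9*((o - 2) - o) = 9*((-2 + o) - o) = 9*(-2) = -18)
433*(0*(-1 - 9) + D(18, -19)) = 433*(0*(-1 - 9) - 18) = 433*(0*(-10) - 18) = 433*(0 - 18) = 433*(-18) = -7794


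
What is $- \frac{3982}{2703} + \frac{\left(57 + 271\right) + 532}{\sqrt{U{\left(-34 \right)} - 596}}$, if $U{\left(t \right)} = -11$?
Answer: $- \frac{3982}{2703} - \frac{860 i \sqrt{607}}{607} \approx -1.4732 - 34.906 i$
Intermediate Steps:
$- \frac{3982}{2703} + \frac{\left(57 + 271\right) + 532}{\sqrt{U{\left(-34 \right)} - 596}} = - \frac{3982}{2703} + \frac{\left(57 + 271\right) + 532}{\sqrt{-11 - 596}} = \left(-3982\right) \frac{1}{2703} + \frac{328 + 532}{\sqrt{-607}} = - \frac{3982}{2703} + \frac{860}{i \sqrt{607}} = - \frac{3982}{2703} + 860 \left(- \frac{i \sqrt{607}}{607}\right) = - \frac{3982}{2703} - \frac{860 i \sqrt{607}}{607}$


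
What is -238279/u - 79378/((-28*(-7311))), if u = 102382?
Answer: -1016151713/374257401 ≈ -2.7151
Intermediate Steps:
-238279/u - 79378/((-28*(-7311))) = -238279/102382 - 79378/((-28*(-7311))) = -238279*1/102382 - 79378/204708 = -238279/102382 - 79378*1/204708 = -238279/102382 - 39689/102354 = -1016151713/374257401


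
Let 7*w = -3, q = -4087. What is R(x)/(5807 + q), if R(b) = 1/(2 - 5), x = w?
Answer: -1/5160 ≈ -0.00019380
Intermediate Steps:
w = -3/7 (w = (⅐)*(-3) = -3/7 ≈ -0.42857)
x = -3/7 ≈ -0.42857
R(b) = -⅓ (R(b) = 1/(-3) = -⅓)
R(x)/(5807 + q) = -⅓/(5807 - 4087) = -⅓/1720 = (1/1720)*(-⅓) = -1/5160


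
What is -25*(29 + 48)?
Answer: -1925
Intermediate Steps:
-25*(29 + 48) = -25*77 = -1925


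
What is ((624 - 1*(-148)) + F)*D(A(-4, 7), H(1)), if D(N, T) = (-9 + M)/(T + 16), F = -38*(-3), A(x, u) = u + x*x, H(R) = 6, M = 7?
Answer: -886/11 ≈ -80.545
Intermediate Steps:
A(x, u) = u + x**2
F = 114
D(N, T) = -2/(16 + T) (D(N, T) = (-9 + 7)/(T + 16) = -2/(16 + T))
((624 - 1*(-148)) + F)*D(A(-4, 7), H(1)) = ((624 - 1*(-148)) + 114)*(-2/(16 + 6)) = ((624 + 148) + 114)*(-2/22) = (772 + 114)*(-2*1/22) = 886*(-1/11) = -886/11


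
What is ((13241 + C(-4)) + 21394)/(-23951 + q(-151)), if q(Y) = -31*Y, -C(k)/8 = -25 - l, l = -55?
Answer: -6879/3854 ≈ -1.7849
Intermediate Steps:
C(k) = -240 (C(k) = -8*(-25 - 1*(-55)) = -8*(-25 + 55) = -8*30 = -240)
((13241 + C(-4)) + 21394)/(-23951 + q(-151)) = ((13241 - 240) + 21394)/(-23951 - 31*(-151)) = (13001 + 21394)/(-23951 + 4681) = 34395/(-19270) = 34395*(-1/19270) = -6879/3854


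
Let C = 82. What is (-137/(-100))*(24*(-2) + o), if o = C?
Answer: 2329/50 ≈ 46.580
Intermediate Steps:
o = 82
(-137/(-100))*(24*(-2) + o) = (-137/(-100))*(24*(-2) + 82) = (-137*(-1/100))*(-48 + 82) = (137/100)*34 = 2329/50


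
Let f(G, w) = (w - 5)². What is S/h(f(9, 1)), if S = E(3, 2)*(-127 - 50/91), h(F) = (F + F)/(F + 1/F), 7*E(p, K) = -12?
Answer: 8948997/81536 ≈ 109.76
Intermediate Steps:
f(G, w) = (-5 + w)²
E(p, K) = -12/7 (E(p, K) = (⅐)*(-12) = -12/7)
h(F) = 2*F/(F + 1/F) (h(F) = (2*F)/(F + 1/F) = 2*F/(F + 1/F))
S = 139284/637 (S = -12*(-127 - 50/91)/7 = -12/7*(-11607/91) = 139284/637 ≈ 218.66)
S/h(f(9, 1)) = 139284/(637*((2*((-5 + 1)²)²/(1 + ((-5 + 1)²)²)))) = 139284/(637*((2*((-4)²)²/(1 + ((-4)²)²)))) = 139284/(637*((2*16²/(1 + 16²)))) = 139284/(637*((2*256/(1 + 256)))) = 139284/(637*((2*256/257))) = 139284/(637*((2*256*(1/257)))) = 139284/(637*(512/257)) = (139284/637)*(257/512) = 8948997/81536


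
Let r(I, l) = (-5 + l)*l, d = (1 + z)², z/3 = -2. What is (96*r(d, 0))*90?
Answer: 0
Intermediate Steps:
z = -6 (z = 3*(-2) = -6)
d = 25 (d = (1 - 6)² = (-5)² = 25)
r(I, l) = l*(-5 + l)
(96*r(d, 0))*90 = (96*(0*(-5 + 0)))*90 = (96*(0*(-5)))*90 = (96*0)*90 = 0*90 = 0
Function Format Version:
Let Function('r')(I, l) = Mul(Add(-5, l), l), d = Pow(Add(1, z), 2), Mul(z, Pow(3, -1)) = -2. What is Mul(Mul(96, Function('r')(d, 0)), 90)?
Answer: 0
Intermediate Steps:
z = -6 (z = Mul(3, -2) = -6)
d = 25 (d = Pow(Add(1, -6), 2) = Pow(-5, 2) = 25)
Function('r')(I, l) = Mul(l, Add(-5, l))
Mul(Mul(96, Function('r')(d, 0)), 90) = Mul(Mul(96, Mul(0, Add(-5, 0))), 90) = Mul(Mul(96, Mul(0, -5)), 90) = Mul(Mul(96, 0), 90) = Mul(0, 90) = 0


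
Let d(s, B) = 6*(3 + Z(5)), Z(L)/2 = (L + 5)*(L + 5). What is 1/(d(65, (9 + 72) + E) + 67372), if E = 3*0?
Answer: 1/68590 ≈ 1.4579e-5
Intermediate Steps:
Z(L) = 2*(5 + L)**2 (Z(L) = 2*((L + 5)*(L + 5)) = 2*((5 + L)*(5 + L)) = 2*(5 + L)**2)
E = 0
d(s, B) = 1218 (d(s, B) = 6*(3 + 2*(5 + 5)**2) = 6*(3 + 2*10**2) = 6*(3 + 2*100) = 6*(3 + 200) = 6*203 = 1218)
1/(d(65, (9 + 72) + E) + 67372) = 1/(1218 + 67372) = 1/68590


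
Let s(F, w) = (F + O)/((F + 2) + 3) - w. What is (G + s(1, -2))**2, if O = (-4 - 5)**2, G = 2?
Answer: 2809/9 ≈ 312.11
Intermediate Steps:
O = 81 (O = (-9)**2 = 81)
s(F, w) = -w + (81 + F)/(5 + F) (s(F, w) = (F + 81)/((F + 2) + 3) - w = (81 + F)/((2 + F) + 3) - w = (81 + F)/(5 + F) - w = -w + (81 + F)/(5 + F))
(G + s(1, -2))**2 = (2 + (81 + 1 - 5*(-2) - 1*1*(-2))/(5 + 1))**2 = (2 + (81 + 1 + 10 + 2)/6)**2 = (2 + (1/6)*94)**2 = (2 + 47/3)**2 = (53/3)**2 = 2809/9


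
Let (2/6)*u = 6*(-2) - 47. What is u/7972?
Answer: -177/7972 ≈ -0.022203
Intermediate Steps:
u = -177 (u = 3*(6*(-2) - 47) = 3*(-12 - 47) = 3*(-59) = -177)
u/7972 = -177/7972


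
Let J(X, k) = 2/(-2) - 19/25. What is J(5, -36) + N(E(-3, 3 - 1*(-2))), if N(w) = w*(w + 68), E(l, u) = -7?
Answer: -10719/25 ≈ -428.76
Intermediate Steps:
J(X, k) = -44/25 (J(X, k) = 2*(-½) - 19*1/25 = -1 - 19/25 = -44/25)
N(w) = w*(68 + w)
J(5, -36) + N(E(-3, 3 - 1*(-2))) = -44/25 - 7*(68 - 7) = -44/25 - 7*61 = -44/25 - 427 = -10719/25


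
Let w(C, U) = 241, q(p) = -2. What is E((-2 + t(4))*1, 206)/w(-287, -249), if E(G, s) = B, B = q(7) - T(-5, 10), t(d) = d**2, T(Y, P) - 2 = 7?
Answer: -11/241 ≈ -0.045643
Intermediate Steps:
T(Y, P) = 9 (T(Y, P) = 2 + 7 = 9)
B = -11 (B = -2 - 1*9 = -2 - 9 = -11)
E(G, s) = -11
E((-2 + t(4))*1, 206)/w(-287, -249) = -11/241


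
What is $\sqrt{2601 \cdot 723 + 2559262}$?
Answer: $\sqrt{4439785} \approx 2107.1$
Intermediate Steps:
$\sqrt{2601 \cdot 723 + 2559262} = \sqrt{1880523 + 2559262} = \sqrt{4439785}$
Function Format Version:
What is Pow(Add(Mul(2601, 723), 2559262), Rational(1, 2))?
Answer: Pow(4439785, Rational(1, 2)) ≈ 2107.1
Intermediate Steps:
Pow(Add(Mul(2601, 723), 2559262), Rational(1, 2)) = Pow(Add(1880523, 2559262), Rational(1, 2)) = Pow(4439785, Rational(1, 2))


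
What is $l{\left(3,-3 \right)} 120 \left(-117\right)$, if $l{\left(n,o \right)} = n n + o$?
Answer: $-84240$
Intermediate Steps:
$l{\left(n,o \right)} = o + n^{2}$ ($l{\left(n,o \right)} = n^{2} + o = o + n^{2}$)
$l{\left(3,-3 \right)} 120 \left(-117\right) = \left(-3 + 3^{2}\right) 120 \left(-117\right) = \left(-3 + 9\right) 120 \left(-117\right) = 6 \cdot 120 \left(-117\right) = 720 \left(-117\right) = -84240$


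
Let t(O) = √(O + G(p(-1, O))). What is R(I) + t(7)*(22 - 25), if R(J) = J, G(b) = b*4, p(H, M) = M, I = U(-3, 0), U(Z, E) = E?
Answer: -3*√35 ≈ -17.748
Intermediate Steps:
I = 0
G(b) = 4*b
t(O) = √5*√O (t(O) = √(O + 4*O) = √(5*O) = √5*√O)
R(I) + t(7)*(22 - 25) = 0 + (√5*√7)*(22 - 25) = 0 + √35*(-3) = 0 - 3*√35 = -3*√35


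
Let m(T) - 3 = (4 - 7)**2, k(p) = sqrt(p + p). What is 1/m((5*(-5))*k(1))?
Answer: 1/12 ≈ 0.083333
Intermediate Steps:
k(p) = sqrt(2)*sqrt(p) (k(p) = sqrt(2*p) = sqrt(2)*sqrt(p))
m(T) = 12 (m(T) = 3 + (4 - 7)**2 = 3 + (-3)**2 = 3 + 9 = 12)
1/m((5*(-5))*k(1)) = 1/12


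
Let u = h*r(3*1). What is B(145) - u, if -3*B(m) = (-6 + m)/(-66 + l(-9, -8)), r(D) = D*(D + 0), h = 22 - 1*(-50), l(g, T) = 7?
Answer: -114557/177 ≈ -647.21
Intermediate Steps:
h = 72 (h = 22 + 50 = 72)
r(D) = D² (r(D) = D*D = D²)
B(m) = -2/59 + m/177 (B(m) = -(-6 + m)/(3*(-66 + 7)) = -(-6 + m)/(3*(-59)) = -(-6 + m)*(-1)/(3*59) = -(6/59 - m/59)/3 = -2/59 + m/177)
u = 648 (u = 72*(3*1)² = 72*3² = 72*9 = 648)
B(145) - u = (-2/59 + (1/177)*145) - 1*648 = (-2/59 + 145/177) - 648 = 139/177 - 648 = -114557/177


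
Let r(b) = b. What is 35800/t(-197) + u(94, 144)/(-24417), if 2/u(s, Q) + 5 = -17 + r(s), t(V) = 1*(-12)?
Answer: -2622385801/879012 ≈ -2983.3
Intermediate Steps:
t(V) = -12
u(s, Q) = 2/(-22 + s) (u(s, Q) = 2/(-5 + (-17 + s)) = 2/(-22 + s))
35800/t(-197) + u(94, 144)/(-24417) = 35800/(-12) + (2/(-22 + 94))/(-24417) = 35800*(-1/12) + (2/72)*(-1/24417) = -8950/3 + (2*(1/72))*(-1/24417) = -8950/3 + (1/36)*(-1/24417) = -8950/3 - 1/879012 = -2622385801/879012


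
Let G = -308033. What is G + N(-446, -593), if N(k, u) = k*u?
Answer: -43555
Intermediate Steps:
G + N(-446, -593) = -308033 - 446*(-593) = -308033 + 264478 = -43555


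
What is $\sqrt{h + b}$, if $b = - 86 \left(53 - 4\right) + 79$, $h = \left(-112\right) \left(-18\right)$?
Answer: $i \sqrt{2119} \approx 46.033 i$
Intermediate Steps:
$h = 2016$
$b = -4135$ ($b = - 86 \left(53 - 4\right) + 79 = \left(-86\right) 49 + 79 = -4214 + 79 = -4135$)
$\sqrt{h + b} = \sqrt{2016 - 4135} = \sqrt{-2119} = i \sqrt{2119}$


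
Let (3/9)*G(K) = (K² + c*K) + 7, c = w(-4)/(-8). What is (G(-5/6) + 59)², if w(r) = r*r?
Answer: 1092025/144 ≈ 7583.5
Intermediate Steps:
w(r) = r²
c = -2 (c = (-4)²/(-8) = 16*(-⅛) = -2)
G(K) = 21 - 6*K + 3*K² (G(K) = 3*((K² - 2*K) + 7) = 3*(7 + K² - 2*K) = 21 - 6*K + 3*K²)
(G(-5/6) + 59)² = ((21 - (-30)/6 + 3*(-5/6)²) + 59)² = ((21 - (-30)/6 + 3*(-5*⅙)²) + 59)² = ((21 - 6*(-⅚) + 3*(-⅚)²) + 59)² = ((21 + 5 + 3*(25/36)) + 59)² = ((21 + 5 + 25/12) + 59)² = (337/12 + 59)² = (1045/12)² = 1092025/144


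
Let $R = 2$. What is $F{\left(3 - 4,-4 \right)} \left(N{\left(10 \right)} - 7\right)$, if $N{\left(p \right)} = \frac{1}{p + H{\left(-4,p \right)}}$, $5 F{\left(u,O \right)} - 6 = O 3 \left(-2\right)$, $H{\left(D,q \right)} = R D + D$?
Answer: $-45$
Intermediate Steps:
$H{\left(D,q \right)} = 3 D$ ($H{\left(D,q \right)} = 2 D + D = 3 D$)
$F{\left(u,O \right)} = \frac{6}{5} - \frac{6 O}{5}$ ($F{\left(u,O \right)} = \frac{6}{5} + \frac{O 3 \left(-2\right)}{5} = \frac{6}{5} + \frac{3 O \left(-2\right)}{5} = \frac{6}{5} + \frac{\left(-6\right) O}{5} = \frac{6}{5} - \frac{6 O}{5}$)
$N{\left(p \right)} = \frac{1}{-12 + p}$ ($N{\left(p \right)} = \frac{1}{p + 3 \left(-4\right)} = \frac{1}{p - 12} = \frac{1}{-12 + p}$)
$F{\left(3 - 4,-4 \right)} \left(N{\left(10 \right)} - 7\right) = \left(\frac{6}{5} - - \frac{24}{5}\right) \left(\frac{1}{-12 + 10} - 7\right) = \left(\frac{6}{5} + \frac{24}{5}\right) \left(\frac{1}{-2} - 7\right) = 6 \left(- \frac{1}{2} - 7\right) = 6 \left(- \frac{15}{2}\right) = -45$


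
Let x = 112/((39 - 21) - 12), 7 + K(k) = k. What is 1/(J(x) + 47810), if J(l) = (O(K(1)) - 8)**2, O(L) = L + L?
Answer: 1/48210 ≈ 2.0743e-5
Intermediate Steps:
K(k) = -7 + k
O(L) = 2*L
x = 56/3 (x = 112/(18 - 12) = 112/6 = 112*(1/6) = 56/3 ≈ 18.667)
J(l) = 400 (J(l) = (2*(-7 + 1) - 8)**2 = (2*(-6) - 8)**2 = (-12 - 8)**2 = (-20)**2 = 400)
1/(J(x) + 47810) = 1/(400 + 47810) = 1/48210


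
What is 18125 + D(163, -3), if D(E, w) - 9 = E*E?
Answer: 44703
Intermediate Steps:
D(E, w) = 9 + E² (D(E, w) = 9 + E*E = 9 + E²)
18125 + D(163, -3) = 18125 + (9 + 163²) = 18125 + (9 + 26569) = 18125 + 26578 = 44703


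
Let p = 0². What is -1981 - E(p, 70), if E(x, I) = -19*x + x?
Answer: -1981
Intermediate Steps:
p = 0
E(x, I) = -18*x
-1981 - E(p, 70) = -1981 - (-18)*0 = -1981 - 1*0 = -1981 + 0 = -1981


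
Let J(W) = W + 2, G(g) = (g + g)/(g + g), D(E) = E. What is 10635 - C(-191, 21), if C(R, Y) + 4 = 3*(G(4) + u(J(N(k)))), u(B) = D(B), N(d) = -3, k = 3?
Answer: 10639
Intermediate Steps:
G(g) = 1 (G(g) = (2*g)/((2*g)) = (2*g)*(1/(2*g)) = 1)
J(W) = 2 + W
u(B) = B
C(R, Y) = -4 (C(R, Y) = -4 + 3*(1 + (2 - 3)) = -4 + 3*(1 - 1) = -4 + 3*0 = -4 + 0 = -4)
10635 - C(-191, 21) = 10635 - 1*(-4) = 10635 + 4 = 10639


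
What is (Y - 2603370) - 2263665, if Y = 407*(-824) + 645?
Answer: -5201758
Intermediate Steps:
Y = -334723 (Y = -335368 + 645 = -334723)
(Y - 2603370) - 2263665 = (-334723 - 2603370) - 2263665 = -2938093 - 2263665 = -5201758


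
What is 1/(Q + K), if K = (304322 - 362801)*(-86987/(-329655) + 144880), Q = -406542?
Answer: -109885/931040165390461 ≈ -1.1802e-10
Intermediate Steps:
K = -930995492522791/109885 (K = -58479*(-86987*(-1/329655) + 144880) = -58479*(86987/329655 + 144880) = -58479*47760503387/329655 = -930995492522791/109885 ≈ -8.4725e+9)
1/(Q + K) = 1/(-406542 - 930995492522791/109885) = 1/(-931040165390461/109885) = -109885/931040165390461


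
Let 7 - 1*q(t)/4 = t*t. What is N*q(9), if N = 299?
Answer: -88504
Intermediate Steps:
q(t) = 28 - 4*t² (q(t) = 28 - 4*t*t = 28 - 4*t²)
N*q(9) = 299*(28 - 4*9²) = 299*(28 - 4*81) = 299*(28 - 324) = 299*(-296) = -88504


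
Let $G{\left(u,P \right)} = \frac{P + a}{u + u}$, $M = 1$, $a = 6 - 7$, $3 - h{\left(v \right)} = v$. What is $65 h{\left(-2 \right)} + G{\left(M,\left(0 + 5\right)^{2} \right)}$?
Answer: $337$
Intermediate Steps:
$h{\left(v \right)} = 3 - v$
$a = -1$ ($a = 6 - 7 = -1$)
$G{\left(u,P \right)} = \frac{-1 + P}{2 u}$ ($G{\left(u,P \right)} = \frac{P - 1}{u + u} = \frac{-1 + P}{2 u}$)
$65 h{\left(-2 \right)} + G{\left(M,\left(0 + 5\right)^{2} \right)} = 65 \left(3 - -2\right) + \frac{-1 + \left(0 + 5\right)^{2}}{2 \cdot 1} = 65 \left(3 + 2\right) + \frac{1}{2} \cdot 1 \left(-1 + 5^{2}\right) = 65 \cdot 5 + \frac{1}{2} \cdot 1 \left(-1 + 25\right) = 325 + \frac{1}{2} \cdot 1 \cdot 24 = 325 + 12 = 337$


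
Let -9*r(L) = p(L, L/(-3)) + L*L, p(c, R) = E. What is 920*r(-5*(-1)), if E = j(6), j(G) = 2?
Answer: -2760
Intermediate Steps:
E = 2
p(c, R) = 2
r(L) = -2/9 - L²/9 (r(L) = -(2 + L*L)/9 = -(2 + L²)/9 = -2/9 - L²/9)
920*r(-5*(-1)) = 920*(-2/9 - (-5*(-1))²/9) = 920*(-2/9 - ⅑*5²) = 920*(-2/9 - ⅑*25) = 920*(-2/9 - 25/9) = 920*(-3) = -2760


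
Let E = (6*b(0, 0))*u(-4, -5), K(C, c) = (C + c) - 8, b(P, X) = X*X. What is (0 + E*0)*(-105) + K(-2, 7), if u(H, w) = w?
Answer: -3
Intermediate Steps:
b(P, X) = X²
K(C, c) = -8 + C + c
E = 0 (E = (6*0²)*(-5) = (6*0)*(-5) = 0*(-5) = 0)
(0 + E*0)*(-105) + K(-2, 7) = (0 + 0*0)*(-105) + (-8 - 2 + 7) = (0 + 0)*(-105) - 3 = 0*(-105) - 3 = 0 - 3 = -3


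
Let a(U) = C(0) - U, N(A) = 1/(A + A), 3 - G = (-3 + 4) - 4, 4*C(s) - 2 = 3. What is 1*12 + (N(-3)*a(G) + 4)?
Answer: 403/24 ≈ 16.792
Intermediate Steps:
C(s) = 5/4 (C(s) = ½ + (¼)*3 = ½ + ¾ = 5/4)
G = 6 (G = 3 - ((-3 + 4) - 4) = 3 - (1 - 4) = 3 - 1*(-3) = 3 + 3 = 6)
N(A) = 1/(2*A)
a(U) = 5/4 - U
1*12 + (N(-3)*a(G) + 4) = 1*12 + (((½)/(-3))*(5/4 - 1*6) + 4) = 12 + (((½)*(-⅓))*(5/4 - 6) + 4) = 12 + (-⅙*(-19/4) + 4) = 12 + (19/24 + 4) = 12 + 115/24 = 403/24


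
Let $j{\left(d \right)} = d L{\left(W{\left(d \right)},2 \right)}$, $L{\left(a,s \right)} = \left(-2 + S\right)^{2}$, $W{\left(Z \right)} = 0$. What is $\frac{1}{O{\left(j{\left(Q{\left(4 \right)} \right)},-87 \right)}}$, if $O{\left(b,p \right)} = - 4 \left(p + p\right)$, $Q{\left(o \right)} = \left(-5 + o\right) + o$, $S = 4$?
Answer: $\frac{1}{696} \approx 0.0014368$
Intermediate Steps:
$Q{\left(o \right)} = -5 + 2 o$
$L{\left(a,s \right)} = 4$ ($L{\left(a,s \right)} = \left(-2 + 4\right)^{2} = 2^{2} = 4$)
$j{\left(d \right)} = 4 d$ ($j{\left(d \right)} = d 4 = 4 d$)
$O{\left(b,p \right)} = - 8 p$ ($O{\left(b,p \right)} = - 4 \cdot 2 p = - 8 p$)
$\frac{1}{O{\left(j{\left(Q{\left(4 \right)} \right)},-87 \right)}} = \frac{1}{\left(-8\right) \left(-87\right)} = \frac{1}{696}$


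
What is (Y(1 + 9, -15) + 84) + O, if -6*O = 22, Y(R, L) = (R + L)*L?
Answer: 466/3 ≈ 155.33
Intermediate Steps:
Y(R, L) = L*(L + R) (Y(R, L) = (L + R)*L = L*(L + R))
O = -11/3 (O = -⅙*22 = -11/3 ≈ -3.6667)
(Y(1 + 9, -15) + 84) + O = (-15*(-15 + (1 + 9)) + 84) - 11/3 = (-15*(-15 + 10) + 84) - 11/3 = (-15*(-5) + 84) - 11/3 = (75 + 84) - 11/3 = 159 - 11/3 = 466/3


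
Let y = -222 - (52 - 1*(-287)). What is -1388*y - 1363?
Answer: 777305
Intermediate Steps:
y = -561 (y = -222 - (52 + 287) = -222 - 1*339 = -222 - 339 = -561)
-1388*y - 1363 = -1388*(-561) - 1363 = 778668 - 1363 = 777305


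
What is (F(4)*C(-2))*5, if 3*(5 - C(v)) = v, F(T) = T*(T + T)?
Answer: 2720/3 ≈ 906.67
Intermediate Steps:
F(T) = 2*T² (F(T) = T*(2*T) = 2*T²)
C(v) = 5 - v/3
(F(4)*C(-2))*5 = ((2*4²)*(5 - ⅓*(-2)))*5 = ((2*16)*(5 + ⅔))*5 = (32*(17/3))*5 = (544/3)*5 = 2720/3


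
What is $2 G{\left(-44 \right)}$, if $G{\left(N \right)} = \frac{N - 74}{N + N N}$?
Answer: $- \frac{59}{473} \approx -0.12474$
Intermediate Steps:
$G{\left(N \right)} = \frac{-74 + N}{N + N^{2}}$
$2 G{\left(-44 \right)} = 2 \frac{-74 - 44}{\left(-44\right) \left(1 - 44\right)} = 2 \left(\left(- \frac{1}{44}\right) \frac{1}{-43} \left(-118\right)\right) = 2 \left(\left(- \frac{1}{44}\right) \left(- \frac{1}{43}\right) \left(-118\right)\right) = 2 \left(- \frac{59}{946}\right) = - \frac{59}{473}$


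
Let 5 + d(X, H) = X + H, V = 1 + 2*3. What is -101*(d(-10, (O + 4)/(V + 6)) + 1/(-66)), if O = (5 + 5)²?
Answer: 46763/66 ≈ 708.53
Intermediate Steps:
O = 100 (O = 10² = 100)
V = 7 (V = 1 + 6 = 7)
d(X, H) = -5 + H + X (d(X, H) = -5 + (X + H) = -5 + (H + X) = -5 + H + X)
-101*(d(-10, (O + 4)/(V + 6)) + 1/(-66)) = -101*((-5 + (100 + 4)/(7 + 6) - 10) + 1/(-66)) = -101*((-5 + 104/13 - 10) - 1/66) = -101*((-5 + 104*(1/13) - 10) - 1/66) = -101*((-5 + 8 - 10) - 1/66) = -101*(-7 - 1/66) = -101*(-463/66) = 46763/66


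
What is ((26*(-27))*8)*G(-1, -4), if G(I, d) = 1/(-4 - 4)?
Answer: 702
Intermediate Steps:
G(I, d) = -1/8 (G(I, d) = 1/(-8) = -1/8)
((26*(-27))*8)*G(-1, -4) = ((26*(-27))*8)*(-1/8) = -702*8*(-1/8) = -5616*(-1/8) = 702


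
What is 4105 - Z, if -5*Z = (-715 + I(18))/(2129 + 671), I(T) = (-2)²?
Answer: 57469289/14000 ≈ 4104.9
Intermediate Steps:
I(T) = 4
Z = 711/14000 (Z = -(-715 + 4)/(5*(2129 + 671)) = -(-711)/(5*2800) = -⅕*(-711/2800) = 711/14000 ≈ 0.050786)
4105 - Z = 4105 - 1*711/14000 = 4105 - 711/14000 = 57469289/14000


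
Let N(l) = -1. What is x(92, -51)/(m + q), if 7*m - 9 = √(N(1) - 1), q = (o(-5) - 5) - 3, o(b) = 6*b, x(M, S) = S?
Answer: 30583/22017 + 119*I*√2/22017 ≈ 1.3891 + 0.0076437*I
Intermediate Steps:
q = -38 (q = (6*(-5) - 5) - 3 = (-30 - 5) - 3 = -35 - 3 = -38)
m = 9/7 + I*√2/7 (m = 9/7 + √(-1 - 1)/7 = 9/7 + √(-2)/7 = 9/7 + (I*√2)/7 = 9/7 + I*√2/7 ≈ 1.2857 + 0.20203*I)
x(92, -51)/(m + q) = -51/((9/7 + I*√2/7) - 38) = -51/(-257/7 + I*√2/7)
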